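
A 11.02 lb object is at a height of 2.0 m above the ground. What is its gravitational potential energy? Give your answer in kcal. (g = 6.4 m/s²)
PE = mgh = 4.999 kg × 6.4 m/s² × 2 m = 63.98 J = 0.01529 kcal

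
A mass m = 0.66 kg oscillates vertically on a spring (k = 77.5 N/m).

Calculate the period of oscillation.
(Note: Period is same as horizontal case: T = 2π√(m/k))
T = 2π√(m/k) = 2π√(0.66/77.5) = 0.5798 s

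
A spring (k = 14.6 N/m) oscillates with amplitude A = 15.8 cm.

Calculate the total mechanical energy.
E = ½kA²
E = ½kA² = ½×14.6×(0.158)² = 0.1822 J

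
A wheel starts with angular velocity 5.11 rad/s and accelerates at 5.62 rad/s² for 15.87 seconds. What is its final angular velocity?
ω = ω₀ + αt = 5.11 + 5.62 × 15.87 = 94.3 rad/s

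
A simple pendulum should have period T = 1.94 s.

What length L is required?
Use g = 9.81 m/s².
T = 2π√(L/g) → L = g(T/2π)² = 9.81×(1.94/2π)² = 0.9352 m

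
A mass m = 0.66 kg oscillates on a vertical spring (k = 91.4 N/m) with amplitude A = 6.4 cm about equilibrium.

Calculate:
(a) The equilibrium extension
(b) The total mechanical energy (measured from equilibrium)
x_eq = mg/k = 0.66×9.81/91.4 = 0.07084 m = 7.084 cm
E = ½kA² = ½×91.4×(0.064)² = 0.1872 J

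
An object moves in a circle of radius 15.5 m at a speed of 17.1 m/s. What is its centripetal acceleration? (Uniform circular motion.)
a_c = v²/r = 17.1²/15.5 = 292.41/15.5 = 18.87 m/s²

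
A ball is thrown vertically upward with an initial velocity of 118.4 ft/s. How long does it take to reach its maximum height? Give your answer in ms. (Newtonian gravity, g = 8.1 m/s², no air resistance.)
t_up = v₀/g (with unit conversion) = 4455.0 ms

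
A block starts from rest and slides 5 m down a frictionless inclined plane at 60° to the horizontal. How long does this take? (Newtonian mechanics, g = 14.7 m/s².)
a = g sin(θ) = 14.7 × sin(60°) = 12.73 m/s²
t = √(2d/a) = √(2 × 5 / 12.73) = 0.89 s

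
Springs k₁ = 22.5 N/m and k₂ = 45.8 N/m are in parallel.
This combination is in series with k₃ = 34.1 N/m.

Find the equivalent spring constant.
k₁₂ = k₁ + k₂ = 68.3 N/m (parallel)
1/k_eq = 1/k₁₂ + 1/k₃ → k_eq = 22.74 N/m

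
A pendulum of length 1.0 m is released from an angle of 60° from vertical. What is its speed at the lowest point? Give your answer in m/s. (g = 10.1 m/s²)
h = L(1 − cosθ) = 1.0×(1 − cos60°) = 0.5 m
v = √(2gh) = √(2×10.1×0.5) = 3.178 m/s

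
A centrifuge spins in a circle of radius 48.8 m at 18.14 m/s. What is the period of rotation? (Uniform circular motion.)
T = 2πr/v = 2π×48.8/18.14 = 16.9 s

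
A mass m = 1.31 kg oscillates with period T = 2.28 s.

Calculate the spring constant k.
T = 2π√(m/k) → k = m(2π/T)² = 1.31×(2π/2.28)² = 9.949 N/m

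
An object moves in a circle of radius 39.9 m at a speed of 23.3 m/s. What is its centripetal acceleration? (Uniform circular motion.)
a_c = v²/r = 23.3²/39.9 = 542.89/39.9 = 13.61 m/s²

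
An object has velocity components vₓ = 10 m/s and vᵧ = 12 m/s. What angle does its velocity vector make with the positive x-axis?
θ = arctan(vᵧ/vₓ) = arctan(12/10) = 50.19°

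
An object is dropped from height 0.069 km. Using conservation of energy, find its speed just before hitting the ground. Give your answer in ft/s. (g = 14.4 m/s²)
mgh = ½mv² → v = √(2gh) = √(2×14.4×69) = 44.58 m/s = 146.3 ft/s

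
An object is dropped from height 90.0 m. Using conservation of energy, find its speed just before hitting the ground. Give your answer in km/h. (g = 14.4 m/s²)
mgh = ½mv² → v = √(2gh) = √(2×14.4×90) = 50.91 m/s = 183.3 km/h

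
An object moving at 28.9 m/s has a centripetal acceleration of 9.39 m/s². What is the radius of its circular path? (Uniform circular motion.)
r = v²/a_c = 28.9²/9.39 = 88.95 m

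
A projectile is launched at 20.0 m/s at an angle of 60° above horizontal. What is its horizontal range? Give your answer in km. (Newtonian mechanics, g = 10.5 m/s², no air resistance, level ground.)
R = v₀² sin(2θ) / g (with unit conversion) = 0.03299 km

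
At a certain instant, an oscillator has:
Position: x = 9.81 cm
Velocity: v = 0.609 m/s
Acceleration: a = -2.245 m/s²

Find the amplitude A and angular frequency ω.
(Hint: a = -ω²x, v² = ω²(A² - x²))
a = −ω²x → ω = √(|a|/x) = √(2.245/0.0981) = 4.784 rad/s
v² = ω²(A² − x²) → A = √(x² + v²/ω²) = √(0.0981² + 0.609²/4.784²) = 0.1607 m = 16.07 cm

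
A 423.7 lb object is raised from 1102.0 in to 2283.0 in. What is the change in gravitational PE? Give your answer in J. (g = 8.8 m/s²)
ΔPE = mg(h₂ − h₁) = 192.2 kg × 8.8 m/s² × (57.99 − 27.99) m = 5.073e+04 J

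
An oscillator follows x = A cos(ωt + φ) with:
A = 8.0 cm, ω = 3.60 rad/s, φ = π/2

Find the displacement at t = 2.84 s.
x = A cos(ωt + φ) = 8.0×cos(3.6×2.84 + π/2) = 5.735 cm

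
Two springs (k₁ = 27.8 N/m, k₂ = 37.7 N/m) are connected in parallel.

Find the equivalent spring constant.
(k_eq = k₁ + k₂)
k_eq = k₁ + k₂ = 27.8 + 37.7 = 65.5 N/m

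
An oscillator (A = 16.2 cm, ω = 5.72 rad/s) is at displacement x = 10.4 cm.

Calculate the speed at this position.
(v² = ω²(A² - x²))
v = ω√(A² − x²) = 5.72×√(0.162² − 0.104²) = 0.7105 m/s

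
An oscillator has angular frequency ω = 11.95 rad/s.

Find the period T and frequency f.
T = 2π/ω = 2π/11.95 = 0.5258 s; f = ω/2π = 1.902 Hz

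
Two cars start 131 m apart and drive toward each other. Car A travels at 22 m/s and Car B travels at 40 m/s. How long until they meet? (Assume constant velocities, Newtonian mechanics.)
Combined speed: v_combined = 22 + 40 = 62 m/s
Time to meet: t = d/62 = 131/62 = 2.11 s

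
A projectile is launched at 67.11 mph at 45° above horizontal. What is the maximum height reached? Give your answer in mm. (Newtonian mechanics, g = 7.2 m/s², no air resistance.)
H = v₀²sin²(θ)/(2g) (with unit conversion) = 31250.0 mm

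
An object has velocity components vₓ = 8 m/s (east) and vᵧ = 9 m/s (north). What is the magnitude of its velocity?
|v| = √(vₓ² + vᵧ²) = √(8² + 9²) = √(145) = 12.04 m/s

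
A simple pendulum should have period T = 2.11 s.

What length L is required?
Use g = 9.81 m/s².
T = 2π√(L/g) → L = g(T/2π)² = 9.81×(2.11/2π)² = 1.106 m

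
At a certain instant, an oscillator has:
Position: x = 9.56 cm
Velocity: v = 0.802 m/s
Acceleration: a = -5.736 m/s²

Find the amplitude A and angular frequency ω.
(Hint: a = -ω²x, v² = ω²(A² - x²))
a = −ω²x → ω = √(|a|/x) = √(5.736/0.0956) = 7.746 rad/s
v² = ω²(A² − x²) → A = √(x² + v²/ω²) = √(0.0956² + 0.802²/7.746²) = 0.1409 m = 14.09 cm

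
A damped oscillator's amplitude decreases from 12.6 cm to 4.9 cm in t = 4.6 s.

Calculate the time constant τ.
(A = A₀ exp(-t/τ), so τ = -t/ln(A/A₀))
A/A₀ = 4.9/12.6 = 0.3889; ln(A/A₀) = -0.9445
τ = −t/ln(A/A₀) = −4.6/-0.9445 = 4.87 s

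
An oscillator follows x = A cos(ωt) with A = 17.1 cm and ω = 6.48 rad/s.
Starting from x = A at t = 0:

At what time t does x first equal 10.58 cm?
cos(ωt) = x/A = 10.58/17.1 = 0.6187
ωt = arccos(0.6187) = 0.9037 rad
t = 0.9037/6.48 = 0.1395 s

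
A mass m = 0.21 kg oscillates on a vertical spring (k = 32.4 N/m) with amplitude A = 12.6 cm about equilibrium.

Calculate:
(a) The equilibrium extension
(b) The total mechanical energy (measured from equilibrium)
x_eq = mg/k = 0.21×9.81/32.4 = 0.06358 m = 6.358 cm
E = ½kA² = ½×32.4×(0.126)² = 0.2572 J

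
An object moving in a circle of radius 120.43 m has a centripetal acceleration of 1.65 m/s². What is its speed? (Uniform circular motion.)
v = √(a_c × r) = √(1.65 × 120.43) = 14.1 m/s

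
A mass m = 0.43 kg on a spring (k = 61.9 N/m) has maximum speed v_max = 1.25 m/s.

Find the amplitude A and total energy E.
½mv²_max = ½kA² → A = v_max√(m/k) = 1.25×√(0.43/61.9) = 0.1042 m = 10.42 cm
E = ½mv²_max = ½×0.43×1.25² = 0.3359 J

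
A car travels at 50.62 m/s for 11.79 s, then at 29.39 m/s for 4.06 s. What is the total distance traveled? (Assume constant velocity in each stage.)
d₁ = v₁t₁ = 50.62 × 11.79 = 596.81 m
d₂ = v₂t₂ = 29.39 × 4.06 = 119.323 m
d_total = 596.81 + 119.323 = 716.13 m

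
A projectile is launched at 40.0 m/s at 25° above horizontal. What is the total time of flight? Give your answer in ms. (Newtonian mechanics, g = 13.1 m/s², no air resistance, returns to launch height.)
T = 2v₀sin(θ)/g (with unit conversion) = 2581.0 ms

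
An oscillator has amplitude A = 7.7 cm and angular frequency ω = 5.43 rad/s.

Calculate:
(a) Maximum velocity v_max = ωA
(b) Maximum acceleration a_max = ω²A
v_max = ωA = 5.43×0.077 = 0.4181 m/s
a_max = ω²A = 5.43²×0.077 = 2.27 m/s²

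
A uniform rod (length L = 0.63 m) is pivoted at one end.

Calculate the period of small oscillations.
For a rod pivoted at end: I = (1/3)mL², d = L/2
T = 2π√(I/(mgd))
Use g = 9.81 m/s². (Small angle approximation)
I/m = (1/3)L² = 0.1323 m²; d = L/2 = 0.315 m
T = 2π√(I/(mgd)) = 2π√(0.1323/(9.81×0.315)) = 1.3 s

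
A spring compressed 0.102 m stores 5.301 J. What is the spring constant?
PE = ½kx² → k = 2PE/x² = 2×5.301/0.102² = 1019.0 N/m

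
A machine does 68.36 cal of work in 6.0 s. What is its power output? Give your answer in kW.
P = W/t = 286 J / 6 s = 47.67 W = 0.04767 kW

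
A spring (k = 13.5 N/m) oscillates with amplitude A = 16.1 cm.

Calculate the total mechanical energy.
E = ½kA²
E = ½kA² = ½×13.5×(0.161)² = 0.175 J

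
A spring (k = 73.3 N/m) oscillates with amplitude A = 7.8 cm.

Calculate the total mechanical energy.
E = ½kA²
E = ½kA² = ½×73.3×(0.078)² = 0.223 J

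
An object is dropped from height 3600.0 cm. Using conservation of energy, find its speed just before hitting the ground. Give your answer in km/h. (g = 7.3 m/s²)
mgh = ½mv² → v = √(2gh) = √(2×7.3×36) = 22.93 m/s = 82.53 km/h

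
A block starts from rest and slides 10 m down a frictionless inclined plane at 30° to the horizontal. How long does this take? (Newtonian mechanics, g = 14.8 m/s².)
a = g sin(θ) = 14.8 × sin(30°) = 7.4 m/s²
t = √(2d/a) = √(2 × 10 / 7.4) = 1.64 s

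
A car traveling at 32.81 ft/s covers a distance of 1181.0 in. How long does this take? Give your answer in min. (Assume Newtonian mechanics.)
t = d/v (with unit conversion) = 0.04999 min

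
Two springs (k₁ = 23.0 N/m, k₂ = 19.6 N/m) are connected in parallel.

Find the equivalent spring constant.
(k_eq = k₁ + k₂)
k_eq = k₁ + k₂ = 23.0 + 19.6 = 42.6 N/m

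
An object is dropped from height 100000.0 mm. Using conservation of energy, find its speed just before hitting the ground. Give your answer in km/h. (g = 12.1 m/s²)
mgh = ½mv² → v = √(2gh) = √(2×12.1×100) = 49.19 m/s = 177.1 km/h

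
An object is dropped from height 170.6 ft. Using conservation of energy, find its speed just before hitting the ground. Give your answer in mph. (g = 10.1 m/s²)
mgh = ½mv² → v = √(2gh) = √(2×10.1×52) = 32.41 m/s = 72.5 mph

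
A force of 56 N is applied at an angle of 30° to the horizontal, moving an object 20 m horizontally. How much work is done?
W = Fd cosθ = 56×20×cos(30°) = 969.95 J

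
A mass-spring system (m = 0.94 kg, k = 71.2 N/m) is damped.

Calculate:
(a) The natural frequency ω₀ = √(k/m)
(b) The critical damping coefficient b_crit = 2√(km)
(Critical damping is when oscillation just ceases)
ω₀ = √(k/m) = √(71.2/0.94) = 8.703 rad/s
b_crit = 2√(km) = 2√(71.2×0.94) = 16.36 kg/s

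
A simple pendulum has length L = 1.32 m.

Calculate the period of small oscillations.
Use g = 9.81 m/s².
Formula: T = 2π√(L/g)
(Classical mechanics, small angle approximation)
T = 2π√(L/g) = 2π√(1.32/9.81) = 2.305 s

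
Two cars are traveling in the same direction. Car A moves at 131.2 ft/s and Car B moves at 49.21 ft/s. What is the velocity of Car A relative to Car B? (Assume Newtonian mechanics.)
v_rel = v_A - v_B = 131.2 - 49.21 = 81.99 ft/s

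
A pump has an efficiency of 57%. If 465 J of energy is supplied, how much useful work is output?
W_out = η × W_in = 0.57 × 465 = 265.05 J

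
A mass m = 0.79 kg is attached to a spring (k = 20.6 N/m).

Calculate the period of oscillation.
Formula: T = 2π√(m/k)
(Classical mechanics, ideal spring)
T = 2π√(m/k) = 2π√(0.79/20.6) = 1.23 s; f = 1/T = 0.8127 Hz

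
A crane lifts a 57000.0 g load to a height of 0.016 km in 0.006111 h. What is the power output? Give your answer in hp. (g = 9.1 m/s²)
W = mgh = 57×9.1×16 = 8299 J
P = W/t = 8299/22 = 377.2 W = 0.5059 hp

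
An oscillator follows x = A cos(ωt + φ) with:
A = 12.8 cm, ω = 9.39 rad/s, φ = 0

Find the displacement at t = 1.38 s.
x = A cos(ωt + φ) = 12.8×cos(9.39×1.38 + 0) = 11.83 cm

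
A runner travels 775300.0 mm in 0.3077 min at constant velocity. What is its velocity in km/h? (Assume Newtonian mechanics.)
v = d/t (with unit conversion) = 151.2 km/h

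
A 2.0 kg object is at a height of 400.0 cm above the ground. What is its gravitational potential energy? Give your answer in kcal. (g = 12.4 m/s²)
PE = mgh = 2 kg × 12.4 m/s² × 4 m = 99.2 J = 0.02371 kcal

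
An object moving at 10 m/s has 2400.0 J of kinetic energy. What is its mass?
KE = ½mv² → m = 2KE/v² = 2×2400.0/10² = 48.0 kg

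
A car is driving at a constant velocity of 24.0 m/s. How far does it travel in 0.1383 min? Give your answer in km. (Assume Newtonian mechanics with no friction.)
d = vt (with unit conversion) = 0.1992 km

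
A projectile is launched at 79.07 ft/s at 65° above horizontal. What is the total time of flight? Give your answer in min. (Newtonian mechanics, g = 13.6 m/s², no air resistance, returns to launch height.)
T = 2v₀sin(θ)/g (with unit conversion) = 0.05354 min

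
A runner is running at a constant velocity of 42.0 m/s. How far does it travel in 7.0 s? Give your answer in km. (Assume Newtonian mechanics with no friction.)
d = vt (with unit conversion) = 0.294 km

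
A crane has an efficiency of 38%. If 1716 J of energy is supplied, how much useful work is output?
W_out = η × W_in = 0.38 × 1716 = 652.08 J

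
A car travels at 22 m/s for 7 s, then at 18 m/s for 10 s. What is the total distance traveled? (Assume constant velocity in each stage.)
d₁ = v₁t₁ = 22 × 7 = 154 m
d₂ = v₂t₂ = 18 × 10 = 180 m
d_total = 154 + 180 = 334 m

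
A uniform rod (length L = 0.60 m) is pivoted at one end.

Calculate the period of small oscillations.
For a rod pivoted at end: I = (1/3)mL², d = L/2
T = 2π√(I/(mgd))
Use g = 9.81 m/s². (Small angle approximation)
I/m = (1/3)L² = 0.12 m²; d = L/2 = 0.3 m
T = 2π√(I/(mgd)) = 2π√(0.12/(9.81×0.3)) = 1.269 s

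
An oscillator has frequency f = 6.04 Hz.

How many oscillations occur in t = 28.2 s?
n = f×t = 6.04×28.2 = 170.3 oscillations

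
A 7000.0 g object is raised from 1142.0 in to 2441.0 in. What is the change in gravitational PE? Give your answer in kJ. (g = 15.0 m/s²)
ΔPE = mg(h₂ − h₁) = 7 kg × 15.0 m/s² × (62 − 29.01) m = 3464 J = 3.464 kJ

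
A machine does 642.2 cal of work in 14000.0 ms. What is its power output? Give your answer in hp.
P = W/t = 2687 J / 14 s = 191.9 W = 0.2574 hp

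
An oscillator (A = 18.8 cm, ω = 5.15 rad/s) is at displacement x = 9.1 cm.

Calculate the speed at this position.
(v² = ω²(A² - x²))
v = ω√(A² − x²) = 5.15×√(0.188² − 0.091²) = 0.8472 m/s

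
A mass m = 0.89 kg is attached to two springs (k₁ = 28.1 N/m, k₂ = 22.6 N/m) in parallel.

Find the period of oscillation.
k_eq = k₁+k₂ = 50.7 N/m
T = 2π√(m/k_eq) = 2π√(0.89/50.7) = 0.8325 s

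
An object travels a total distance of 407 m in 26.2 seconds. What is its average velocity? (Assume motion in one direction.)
v_avg = Δd / Δt = 407 / 26.2 = 15.53 m/s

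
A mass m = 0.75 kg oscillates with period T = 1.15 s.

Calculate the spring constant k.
T = 2π√(m/k) → k = m(2π/T)² = 0.75×(2π/1.15)² = 22.39 N/m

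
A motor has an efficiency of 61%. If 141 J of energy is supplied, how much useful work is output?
W_out = η × W_in = 0.61 × 141 = 86.01 J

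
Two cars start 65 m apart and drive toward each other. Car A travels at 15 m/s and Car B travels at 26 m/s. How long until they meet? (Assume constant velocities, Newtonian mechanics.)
Combined speed: v_combined = 15 + 26 = 41 m/s
Time to meet: t = d/41 = 65/41 = 1.59 s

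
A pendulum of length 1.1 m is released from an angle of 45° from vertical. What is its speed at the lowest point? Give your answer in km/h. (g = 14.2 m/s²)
h = L(1 − cosθ) = 1.1×(1 − cos45°) = 0.3222 m
v = √(2gh) = √(2×14.2×0.3222) = 3.025 m/s = 10.89 km/h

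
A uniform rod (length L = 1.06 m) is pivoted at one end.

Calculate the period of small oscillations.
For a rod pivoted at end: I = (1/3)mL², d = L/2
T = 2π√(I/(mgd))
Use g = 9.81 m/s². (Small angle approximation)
I/m = (1/3)L² = 0.3745 m²; d = L/2 = 0.53 m
T = 2π√(I/(mgd)) = 2π√(0.3745/(9.81×0.53)) = 1.686 s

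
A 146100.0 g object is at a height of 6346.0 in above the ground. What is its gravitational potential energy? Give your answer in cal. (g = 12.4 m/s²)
PE = mgh = 146.1 kg × 12.4 m/s² × 161.2 m = 2.92e+05 J = 69790.0 cal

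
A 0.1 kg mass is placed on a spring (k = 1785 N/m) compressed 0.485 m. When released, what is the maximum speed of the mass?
½kx² = ½mv² → v = x√(k/m) = 0.485×√(1785/0.1) = 64.8 m/s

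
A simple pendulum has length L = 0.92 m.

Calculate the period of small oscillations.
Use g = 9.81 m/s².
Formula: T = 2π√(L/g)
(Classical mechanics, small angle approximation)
T = 2π√(L/g) = 2π√(0.92/9.81) = 1.924 s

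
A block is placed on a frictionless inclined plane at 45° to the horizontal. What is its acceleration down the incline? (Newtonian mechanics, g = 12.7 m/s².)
a = g sin(θ) = 12.7 × sin(45°) = 12.7 × 0.7071 = 8.98 m/s²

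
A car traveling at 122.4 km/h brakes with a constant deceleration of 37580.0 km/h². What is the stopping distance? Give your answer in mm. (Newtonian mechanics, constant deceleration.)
d = v₀² / (2a) (with unit conversion) = 199300.0 mm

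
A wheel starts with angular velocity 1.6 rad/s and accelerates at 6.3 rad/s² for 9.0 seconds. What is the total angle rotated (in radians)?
θ = ω₀t + ½αt² = 1.6×9.0 + ½×6.3×9.0² = 269.55 rad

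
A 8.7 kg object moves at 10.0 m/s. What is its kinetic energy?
KE = ½mv² = ½×8.7×10.0² = 435.0 J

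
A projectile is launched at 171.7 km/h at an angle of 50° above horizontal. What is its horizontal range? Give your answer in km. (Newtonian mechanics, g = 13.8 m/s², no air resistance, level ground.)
R = v₀² sin(2θ) / g (with unit conversion) = 0.1623 km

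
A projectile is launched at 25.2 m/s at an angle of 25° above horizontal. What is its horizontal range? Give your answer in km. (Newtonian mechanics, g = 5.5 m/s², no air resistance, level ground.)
R = v₀² sin(2θ) / g (with unit conversion) = 0.08845 km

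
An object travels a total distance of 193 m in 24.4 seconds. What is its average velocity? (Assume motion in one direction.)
v_avg = Δd / Δt = 193 / 24.4 = 7.91 m/s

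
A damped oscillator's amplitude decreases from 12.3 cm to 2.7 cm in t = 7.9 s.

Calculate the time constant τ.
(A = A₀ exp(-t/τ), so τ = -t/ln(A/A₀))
A/A₀ = 2.7/12.3 = 0.2195; ln(A/A₀) = -1.516
τ = −t/ln(A/A₀) = −7.9/-1.516 = 5.21 s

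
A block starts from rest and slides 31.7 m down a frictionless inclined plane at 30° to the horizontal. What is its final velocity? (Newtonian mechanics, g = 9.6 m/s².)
a = g sin(θ) = 9.6 × sin(30°) = 4.8 m/s²
v = √(2ad) = √(2 × 4.8 × 31.7) = 17.44 m/s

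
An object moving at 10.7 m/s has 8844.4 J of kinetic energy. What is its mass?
KE = ½mv² → m = 2KE/v² = 2×8844.4/10.7² = 154.5 kg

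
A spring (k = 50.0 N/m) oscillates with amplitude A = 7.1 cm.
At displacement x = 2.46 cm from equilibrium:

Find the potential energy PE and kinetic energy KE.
E_total = ½kA² = ½×50.0×(0.071)² = 0.126 J
PE = ½kx² = ½×50.0×(0.0246)² = 0.01513 J
KE = E_total − PE = 0.1109 J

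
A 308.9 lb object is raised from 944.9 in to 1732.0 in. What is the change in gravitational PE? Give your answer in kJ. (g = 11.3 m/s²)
ΔPE = mg(h₂ − h₁) = 140.1 kg × 11.3 m/s² × (43.99 − 24) m = 3.165e+04 J = 31.65 kJ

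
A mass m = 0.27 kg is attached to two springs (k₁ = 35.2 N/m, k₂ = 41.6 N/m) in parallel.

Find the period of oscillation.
k_eq = k₁+k₂ = 76.8 N/m
T = 2π√(m/k_eq) = 2π√(0.27/76.8) = 0.3725 s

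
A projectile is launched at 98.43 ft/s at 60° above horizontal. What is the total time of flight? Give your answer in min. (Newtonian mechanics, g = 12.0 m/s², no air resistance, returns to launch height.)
T = 2v₀sin(θ)/g (with unit conversion) = 0.07217 min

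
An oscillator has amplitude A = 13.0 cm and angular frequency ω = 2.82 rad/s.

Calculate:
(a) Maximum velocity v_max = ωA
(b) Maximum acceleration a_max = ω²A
v_max = ωA = 2.82×0.13 = 0.3666 m/s
a_max = ω²A = 2.82²×0.13 = 1.034 m/s²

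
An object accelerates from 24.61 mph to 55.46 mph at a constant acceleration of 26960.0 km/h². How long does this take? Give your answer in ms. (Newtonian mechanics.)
t = (v - v₀)/a (with unit conversion) = 6630.0 ms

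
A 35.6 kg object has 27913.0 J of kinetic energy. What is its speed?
KE = ½mv² → v = √(2KE/m) = √(2×27913.0/35.6) = 39.6 m/s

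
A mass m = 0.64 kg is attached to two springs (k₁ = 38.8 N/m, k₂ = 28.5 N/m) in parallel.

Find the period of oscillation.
k_eq = k₁+k₂ = 67.3 N/m
T = 2π√(m/k_eq) = 2π√(0.64/67.3) = 0.6127 s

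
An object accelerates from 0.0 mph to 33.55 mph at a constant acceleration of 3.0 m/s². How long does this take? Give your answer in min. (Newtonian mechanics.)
t = (v - v₀)/a (with unit conversion) = 0.08332 min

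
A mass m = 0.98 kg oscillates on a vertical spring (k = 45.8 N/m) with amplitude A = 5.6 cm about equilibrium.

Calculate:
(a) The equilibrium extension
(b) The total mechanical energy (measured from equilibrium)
x_eq = mg/k = 0.98×9.81/45.8 = 0.2099 m = 20.99 cm
E = ½kA² = ½×45.8×(0.056)² = 0.07181 J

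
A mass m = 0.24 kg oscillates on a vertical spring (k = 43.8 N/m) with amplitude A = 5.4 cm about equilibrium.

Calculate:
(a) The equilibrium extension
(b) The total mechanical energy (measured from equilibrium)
x_eq = mg/k = 0.24×9.81/43.8 = 0.05375 m = 5.375 cm
E = ½kA² = ½×43.8×(0.054)² = 0.06386 J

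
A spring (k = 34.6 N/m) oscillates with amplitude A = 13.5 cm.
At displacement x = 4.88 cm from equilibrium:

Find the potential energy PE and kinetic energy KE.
E_total = ½kA² = ½×34.6×(0.135)² = 0.3153 J
PE = ½kx² = ½×34.6×(0.0488)² = 0.0412 J
KE = E_total − PE = 0.2741 J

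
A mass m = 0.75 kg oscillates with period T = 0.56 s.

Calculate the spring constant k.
T = 2π√(m/k) → k = m(2π/T)² = 0.75×(2π/0.56)² = 94.42 N/m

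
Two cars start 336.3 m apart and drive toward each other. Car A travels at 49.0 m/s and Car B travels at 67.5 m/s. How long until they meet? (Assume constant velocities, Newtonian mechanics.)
Combined speed: v_combined = 49.0 + 67.5 = 116.5 m/s
Time to meet: t = d/116.5 = 336.3/116.5 = 2.89 s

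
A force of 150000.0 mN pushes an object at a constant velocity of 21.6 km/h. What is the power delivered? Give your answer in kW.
P = Fv = 150 N × 6 m/s = 900 W = 0.9 kW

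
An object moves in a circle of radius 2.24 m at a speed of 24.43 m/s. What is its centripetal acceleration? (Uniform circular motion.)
a_c = v²/r = 24.43²/2.24 = 596.825/2.24 = 266.44 m/s²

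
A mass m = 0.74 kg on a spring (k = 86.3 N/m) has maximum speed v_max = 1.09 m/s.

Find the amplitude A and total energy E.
½mv²_max = ½kA² → A = v_max√(m/k) = 1.09×√(0.74/86.3) = 0.1009 m = 10.09 cm
E = ½mv²_max = ½×0.74×1.09² = 0.4396 J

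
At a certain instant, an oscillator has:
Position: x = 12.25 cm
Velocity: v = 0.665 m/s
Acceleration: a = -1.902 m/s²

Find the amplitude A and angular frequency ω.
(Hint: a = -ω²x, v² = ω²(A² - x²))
a = −ω²x → ω = √(|a|/x) = √(1.902/0.1225) = 3.94 rad/s
v² = ω²(A² − x²) → A = √(x² + v²/ω²) = √(0.1225² + 0.665²/3.94²) = 0.2085 m = 20.85 cm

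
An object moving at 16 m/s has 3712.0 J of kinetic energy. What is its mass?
KE = ½mv² → m = 2KE/v² = 2×3712.0/16² = 29.0 kg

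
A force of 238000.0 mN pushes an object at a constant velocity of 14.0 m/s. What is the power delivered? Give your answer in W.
P = Fv = 238 N × 14 m/s = 3332 W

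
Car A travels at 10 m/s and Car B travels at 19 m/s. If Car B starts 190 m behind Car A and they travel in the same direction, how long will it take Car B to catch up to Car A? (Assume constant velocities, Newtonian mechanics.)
Relative speed: v_rel = 19 - 10 = 9 m/s
Time to catch: t = d₀/v_rel = 190/9 = 21.11 s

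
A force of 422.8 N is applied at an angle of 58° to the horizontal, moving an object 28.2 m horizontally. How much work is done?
W = Fd cosθ = 422.8×28.2×cos(58°) = 6318.2 J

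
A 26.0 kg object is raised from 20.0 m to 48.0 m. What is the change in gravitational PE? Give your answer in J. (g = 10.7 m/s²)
ΔPE = mg(h₂ − h₁) = 26 kg × 10.7 m/s² × (48 − 20) m = 7790 J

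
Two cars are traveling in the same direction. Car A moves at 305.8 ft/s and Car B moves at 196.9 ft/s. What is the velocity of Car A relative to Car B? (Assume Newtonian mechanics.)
v_rel = v_A - v_B = 305.8 - 196.9 = 108.9 ft/s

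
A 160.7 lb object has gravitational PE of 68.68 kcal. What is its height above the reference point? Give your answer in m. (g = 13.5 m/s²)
PE = mgh → h = PE/(mg) = 2.874e+05 J / (72.89 kg × 13.5 m/s²) = 292 m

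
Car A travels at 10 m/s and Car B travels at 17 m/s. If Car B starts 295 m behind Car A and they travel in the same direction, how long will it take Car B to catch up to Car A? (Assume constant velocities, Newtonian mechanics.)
Relative speed: v_rel = 17 - 10 = 7 m/s
Time to catch: t = d₀/v_rel = 295/7 = 42.14 s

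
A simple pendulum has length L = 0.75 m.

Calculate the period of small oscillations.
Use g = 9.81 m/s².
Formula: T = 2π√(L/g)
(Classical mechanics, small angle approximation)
T = 2π√(L/g) = 2π√(0.75/9.81) = 1.737 s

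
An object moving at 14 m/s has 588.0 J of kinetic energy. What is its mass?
KE = ½mv² → m = 2KE/v² = 2×588.0/14² = 6.0 kg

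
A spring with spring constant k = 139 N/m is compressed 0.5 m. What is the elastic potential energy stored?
PE = ½kx² = ½×139×0.5² = 17.38 J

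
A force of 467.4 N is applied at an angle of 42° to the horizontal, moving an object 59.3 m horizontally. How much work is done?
W = Fd cosθ = 467.4×59.3×cos(42°) = 20598.0 J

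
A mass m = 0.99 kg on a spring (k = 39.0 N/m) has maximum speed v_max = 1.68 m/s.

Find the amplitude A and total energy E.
½mv²_max = ½kA² → A = v_max√(m/k) = 1.68×√(0.99/39.0) = 0.2677 m = 26.77 cm
E = ½mv²_max = ½×0.99×1.68² = 1.397 J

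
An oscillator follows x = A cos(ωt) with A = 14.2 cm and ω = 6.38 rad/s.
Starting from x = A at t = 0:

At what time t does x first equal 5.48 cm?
cos(ωt) = x/A = 5.48/14.2 = 0.3859
ωt = arccos(0.3859) = 1.175 rad
t = 1.175/6.38 = 0.1841 s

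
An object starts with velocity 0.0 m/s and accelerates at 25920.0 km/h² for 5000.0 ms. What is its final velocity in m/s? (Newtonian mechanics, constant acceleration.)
v = v₀ + at (with unit conversion) = 10.0 m/s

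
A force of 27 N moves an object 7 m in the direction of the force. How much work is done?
W = Fd = 27×7 = 189.0 J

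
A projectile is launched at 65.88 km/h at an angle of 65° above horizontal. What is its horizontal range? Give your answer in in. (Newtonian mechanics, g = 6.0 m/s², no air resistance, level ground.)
R = v₀² sin(2θ) / g (with unit conversion) = 1683.0 in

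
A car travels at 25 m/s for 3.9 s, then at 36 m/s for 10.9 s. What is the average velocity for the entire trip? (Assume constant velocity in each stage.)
d₁ = v₁t₁ = 25 × 3.9 = 97.5 m
d₂ = v₂t₂ = 36 × 10.9 = 392.4 m
d_total = 489.9 m, t_total = 14.8 s
v_avg = d_total/t_total = 489.9/14.8 = 33.1 m/s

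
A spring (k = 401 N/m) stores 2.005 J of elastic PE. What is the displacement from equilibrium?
PE = ½kx² → x = √(2PE/k) = √(2×2.005/401) = 0.1 m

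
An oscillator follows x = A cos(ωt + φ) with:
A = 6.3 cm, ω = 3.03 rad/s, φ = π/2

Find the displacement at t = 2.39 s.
x = A cos(ωt + φ) = 6.3×cos(3.03×2.39 + π/2) = -5.156 cm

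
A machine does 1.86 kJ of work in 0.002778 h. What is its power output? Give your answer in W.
P = W/t = 1860 J / 10 s = 186 W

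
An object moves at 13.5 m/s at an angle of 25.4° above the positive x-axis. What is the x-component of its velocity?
vₓ = v cos(θ) = 13.5 × cos(25.4°) = 12.2 m/s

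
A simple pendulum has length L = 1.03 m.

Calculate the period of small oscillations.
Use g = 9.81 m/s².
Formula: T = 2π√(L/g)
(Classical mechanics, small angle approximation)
T = 2π√(L/g) = 2π√(1.03/9.81) = 2.036 s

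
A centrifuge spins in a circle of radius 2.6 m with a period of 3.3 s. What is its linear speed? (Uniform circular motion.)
v = 2πr/T = 2π×2.6/3.3 = 4.95 m/s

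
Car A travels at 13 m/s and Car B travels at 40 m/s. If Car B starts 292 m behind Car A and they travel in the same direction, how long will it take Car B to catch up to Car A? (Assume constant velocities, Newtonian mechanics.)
Relative speed: v_rel = 40 - 13 = 27 m/s
Time to catch: t = d₀/v_rel = 292/27 = 10.81 s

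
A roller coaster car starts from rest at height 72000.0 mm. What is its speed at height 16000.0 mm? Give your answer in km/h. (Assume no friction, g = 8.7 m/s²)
mgh₁ = ½mv₂² + mgh₂ → v₂ = √(2g(h₁−h₂)) = √(2×8.7×(72−16)) = 31.22 m/s = 112.4 km/h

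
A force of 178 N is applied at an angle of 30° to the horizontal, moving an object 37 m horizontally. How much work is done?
W = Fd cosθ = 178×37×cos(30°) = 5703.6 J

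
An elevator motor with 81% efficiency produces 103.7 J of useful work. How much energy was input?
W_in = W_out/η = 103.7/0.81 = 128.02 J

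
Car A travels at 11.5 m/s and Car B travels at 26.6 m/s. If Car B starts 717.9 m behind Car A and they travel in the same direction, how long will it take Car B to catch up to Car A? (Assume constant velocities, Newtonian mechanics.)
Relative speed: v_rel = 26.6 - 11.5 = 15.1 m/s
Time to catch: t = d₀/v_rel = 717.9/15.1 = 47.54 s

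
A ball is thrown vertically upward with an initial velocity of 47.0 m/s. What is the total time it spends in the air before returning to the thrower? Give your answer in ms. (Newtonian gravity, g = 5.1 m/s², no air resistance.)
t_total = 2v₀/g (with unit conversion) = 18430.0 ms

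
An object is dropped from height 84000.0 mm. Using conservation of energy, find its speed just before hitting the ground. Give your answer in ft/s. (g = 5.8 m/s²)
mgh = ½mv² → v = √(2gh) = √(2×5.8×84) = 31.22 m/s = 102.4 ft/s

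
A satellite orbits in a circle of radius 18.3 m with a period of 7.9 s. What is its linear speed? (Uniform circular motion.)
v = 2πr/T = 2π×18.3/7.9 = 14.55 m/s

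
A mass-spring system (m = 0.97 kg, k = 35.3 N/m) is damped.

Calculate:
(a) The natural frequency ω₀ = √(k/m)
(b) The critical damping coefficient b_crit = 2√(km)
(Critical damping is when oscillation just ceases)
ω₀ = √(k/m) = √(35.3/0.97) = 6.033 rad/s
b_crit = 2√(km) = 2√(35.3×0.97) = 11.7 kg/s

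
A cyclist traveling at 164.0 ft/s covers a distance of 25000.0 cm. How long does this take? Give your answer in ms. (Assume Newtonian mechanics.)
t = d/v (with unit conversion) = 5001.0 ms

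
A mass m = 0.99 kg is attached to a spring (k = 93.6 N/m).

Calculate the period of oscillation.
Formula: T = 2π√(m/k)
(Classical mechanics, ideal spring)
T = 2π√(m/k) = 2π√(0.99/93.6) = 0.6462 s; f = 1/T = 1.548 Hz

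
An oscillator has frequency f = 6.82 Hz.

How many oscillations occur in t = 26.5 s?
n = f×t = 6.82×26.5 = 180.7 oscillations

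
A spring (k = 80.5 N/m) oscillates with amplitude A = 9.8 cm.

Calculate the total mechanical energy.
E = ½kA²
E = ½kA² = ½×80.5×(0.098)² = 0.3866 J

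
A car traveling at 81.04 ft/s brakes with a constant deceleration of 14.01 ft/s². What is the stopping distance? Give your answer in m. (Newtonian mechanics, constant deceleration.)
d = v₀² / (2a) (with unit conversion) = 71.44 m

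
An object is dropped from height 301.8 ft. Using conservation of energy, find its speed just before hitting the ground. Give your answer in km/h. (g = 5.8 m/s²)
mgh = ½mv² → v = √(2gh) = √(2×5.8×91.99) = 32.67 m/s = 117.6 km/h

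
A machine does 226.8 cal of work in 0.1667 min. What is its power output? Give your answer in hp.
P = W/t = 948.9 J / 10 s = 94.87 W = 0.1272 hp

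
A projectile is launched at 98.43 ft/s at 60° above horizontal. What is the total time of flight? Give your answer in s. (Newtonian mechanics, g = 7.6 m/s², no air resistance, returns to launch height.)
T = 2v₀sin(θ)/g (with unit conversion) = 6.837 s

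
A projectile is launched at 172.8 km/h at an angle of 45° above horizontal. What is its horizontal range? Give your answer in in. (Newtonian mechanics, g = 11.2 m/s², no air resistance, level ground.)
R = v₀² sin(2θ) / g (with unit conversion) = 8099.0 in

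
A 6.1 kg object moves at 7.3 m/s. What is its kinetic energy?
KE = ½mv² = ½×6.1×7.3² = 162.5345 J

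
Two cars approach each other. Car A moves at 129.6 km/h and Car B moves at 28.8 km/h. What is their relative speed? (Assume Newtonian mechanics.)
v_rel = v_A + v_B = 129.6 + 28.8 = 158.4 km/h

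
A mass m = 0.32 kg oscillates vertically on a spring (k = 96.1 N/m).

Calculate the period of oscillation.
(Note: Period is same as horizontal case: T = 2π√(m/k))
T = 2π√(m/k) = 2π√(0.32/96.1) = 0.3626 s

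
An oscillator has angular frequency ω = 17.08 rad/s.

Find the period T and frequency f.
T = 2π/ω = 2π/17.08 = 0.3679 s; f = ω/2π = 2.718 Hz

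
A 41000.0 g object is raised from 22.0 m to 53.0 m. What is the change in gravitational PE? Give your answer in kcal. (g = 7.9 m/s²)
ΔPE = mg(h₂ − h₁) = 41 kg × 7.9 m/s² × (53 − 22) m = 1.004e+04 J = 2.4 kcal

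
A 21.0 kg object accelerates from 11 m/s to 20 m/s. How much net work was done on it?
W_net = ΔKE = ½m(v₂² − v₁²) = ½×21.0×(20² − 11²) = 2929.5 J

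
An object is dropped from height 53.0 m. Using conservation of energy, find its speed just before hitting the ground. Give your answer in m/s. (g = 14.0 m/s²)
mgh = ½mv² → v = √(2gh) = √(2×14.0×53) = 38.52 m/s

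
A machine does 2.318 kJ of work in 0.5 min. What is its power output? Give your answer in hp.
P = W/t = 2318 J / 30 s = 77.27 W = 0.1036 hp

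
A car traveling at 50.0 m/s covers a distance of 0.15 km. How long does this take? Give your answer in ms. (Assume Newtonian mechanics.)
t = d/v (with unit conversion) = 3000.0 ms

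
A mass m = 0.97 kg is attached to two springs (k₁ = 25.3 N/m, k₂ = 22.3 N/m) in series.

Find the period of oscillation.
k_eq = k₁k₂/(k₁+k₂) = 11.85 N/m
T = 2π√(m/k_eq) = 2π√(0.97/11.85) = 1.797 s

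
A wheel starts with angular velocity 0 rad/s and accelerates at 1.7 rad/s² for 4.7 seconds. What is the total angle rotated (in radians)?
θ = ω₀t + ½αt² = 0×4.7 + ½×1.7×4.7² = 18.78 rad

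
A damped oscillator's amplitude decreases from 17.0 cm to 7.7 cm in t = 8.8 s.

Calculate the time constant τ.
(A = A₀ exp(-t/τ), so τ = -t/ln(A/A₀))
A/A₀ = 7.7/17.0 = 0.4529; ln(A/A₀) = -0.792
τ = −t/ln(A/A₀) = −8.8/-0.792 = 11.11 s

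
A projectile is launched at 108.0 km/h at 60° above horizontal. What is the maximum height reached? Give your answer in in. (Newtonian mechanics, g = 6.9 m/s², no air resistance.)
H = v₀²sin²(θ)/(2g) (with unit conversion) = 1926.0 in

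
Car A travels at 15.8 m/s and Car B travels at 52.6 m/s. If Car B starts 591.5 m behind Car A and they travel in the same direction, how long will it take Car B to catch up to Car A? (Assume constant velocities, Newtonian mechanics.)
Relative speed: v_rel = 52.6 - 15.8 = 36.8 m/s
Time to catch: t = d₀/v_rel = 591.5/36.8 = 16.07 s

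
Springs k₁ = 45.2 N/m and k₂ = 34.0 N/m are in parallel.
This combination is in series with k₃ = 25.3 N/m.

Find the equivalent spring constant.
k₁₂ = k₁ + k₂ = 79.2 N/m (parallel)
1/k_eq = 1/k₁₂ + 1/k₃ → k_eq = 19.17 N/m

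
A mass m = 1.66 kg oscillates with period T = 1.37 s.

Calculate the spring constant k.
T = 2π√(m/k) → k = m(2π/T)² = 1.66×(2π/1.37)² = 34.92 N/m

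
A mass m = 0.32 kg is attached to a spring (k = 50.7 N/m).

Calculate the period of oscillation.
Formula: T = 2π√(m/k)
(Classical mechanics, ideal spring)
T = 2π√(m/k) = 2π√(0.32/50.7) = 0.4992 s; f = 1/T = 2.003 Hz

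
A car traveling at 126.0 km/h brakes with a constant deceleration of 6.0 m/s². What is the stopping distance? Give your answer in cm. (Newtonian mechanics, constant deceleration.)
d = v₀² / (2a) (with unit conversion) = 10210.0 cm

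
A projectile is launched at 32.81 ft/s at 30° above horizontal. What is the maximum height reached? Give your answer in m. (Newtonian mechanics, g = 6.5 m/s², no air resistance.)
H = v₀²sin²(θ)/(2g) (with unit conversion) = 1.923 m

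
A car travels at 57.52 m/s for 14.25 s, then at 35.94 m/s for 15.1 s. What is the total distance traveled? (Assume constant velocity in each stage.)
d₁ = v₁t₁ = 57.52 × 14.25 = 819.66 m
d₂ = v₂t₂ = 35.94 × 15.1 = 542.694 m
d_total = 819.66 + 542.694 = 1362.35 m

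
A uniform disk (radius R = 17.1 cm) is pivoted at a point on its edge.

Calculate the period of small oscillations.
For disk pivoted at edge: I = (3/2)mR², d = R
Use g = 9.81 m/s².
I/m = (3/2)R² = 0.04386 m²; d = R = 0.171 m
T = 2π√((3/2)R²/(gR)) = 2π√(3R/(2g)) = 1.016 s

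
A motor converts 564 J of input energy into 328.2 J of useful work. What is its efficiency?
η = W_out/W_in = 328.2/564 = 0.5819 = 58.19%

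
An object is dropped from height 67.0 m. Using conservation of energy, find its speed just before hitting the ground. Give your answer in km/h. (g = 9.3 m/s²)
mgh = ½mv² → v = √(2gh) = √(2×9.3×67) = 35.3 m/s = 127.1 km/h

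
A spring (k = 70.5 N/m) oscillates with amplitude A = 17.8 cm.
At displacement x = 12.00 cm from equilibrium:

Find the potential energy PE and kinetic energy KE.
E_total = ½kA² = ½×70.5×(0.178)² = 1.117 J
PE = ½kx² = ½×70.5×(0.12)² = 0.5076 J
KE = E_total − PE = 0.6093 J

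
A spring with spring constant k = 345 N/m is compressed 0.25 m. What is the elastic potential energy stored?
PE = ½kx² = ½×345×0.25² = 10.78 J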